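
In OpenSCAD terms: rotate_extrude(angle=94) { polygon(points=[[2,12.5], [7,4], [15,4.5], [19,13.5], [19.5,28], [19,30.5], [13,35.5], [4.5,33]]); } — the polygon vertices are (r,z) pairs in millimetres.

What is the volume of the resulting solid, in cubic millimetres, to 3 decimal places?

Volume = 7913.958 mm³

Profile (r,z), 8 vertices: (2,12.5) (7,4) (15,4.5) (19,13.5) (19.5,28) (19,30.5) (13,35.5) (4.5,33)
edge 0: (2,12.5)→(7,4)  cross = 2·4 − 7·12.5 = -79.5000; (r_i+r_j)·cross = 9·-79.5000 = -715.5000
edge 1: (7,4)→(15,4.5)  cross = 7·4.5 − 15·4 = -28.5000; (r_i+r_j)·cross = 22·-28.5000 = -627.0000
edge 2: (15,4.5)→(19,13.5)  cross = 15·13.5 − 19·4.5 = 117.0000; (r_i+r_j)·cross = 34·117.0000 = 3978.0000
edge 3: (19,13.5)→(19.5,28)  cross = 19·28 − 19.5·13.5 = 268.7500; (r_i+r_j)·cross = 38.5·268.7500 = 10346.8750
edge 4: (19.5,28)→(19,30.5)  cross = 19.5·30.5 − 19·28 = 62.7500; (r_i+r_j)·cross = 38.5·62.7500 = 2415.8750
edge 5: (19,30.5)→(13,35.5)  cross = 19·35.5 − 13·30.5 = 278.0000; (r_i+r_j)·cross = 32·278.0000 = 8896.0000
edge 6: (13,35.5)→(4.5,33)  cross = 13·33 − 4.5·35.5 = 269.2500; (r_i+r_j)·cross = 17.5·269.2500 = 4711.8750
edge 7: (4.5,33)→(2,12.5)  cross = 4.5·12.5 − 2·33 = -9.7500; (r_i+r_j)·cross = 6.5·-9.7500 = -63.3750
Σcross = 878.0000 → A = |Σcross|/2 = 439.0000 mm²
Σ(r_i+r_j)·cross = 28942.7500 → first moment M = |Σ|/6 = 4823.7917
R_c = M/A = 4823.7917/439.0000 = 10.9881 mm
θ = 94° = 1.640609 rad
V = θ·R_c·A = 1.640609·10.9881·439.0000 = 7913.958 mm³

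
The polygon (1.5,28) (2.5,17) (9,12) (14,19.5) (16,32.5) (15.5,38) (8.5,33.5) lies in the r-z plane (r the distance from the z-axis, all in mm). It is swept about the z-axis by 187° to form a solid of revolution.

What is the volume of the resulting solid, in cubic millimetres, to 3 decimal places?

Volume = 6930.810 mm³

Profile (r,z), 7 vertices: (1.5,28) (2.5,17) (9,12) (14,19.5) (16,32.5) (15.5,38) (8.5,33.5)
edge 0: (1.5,28)→(2.5,17)  cross = 1.5·17 − 2.5·28 = -44.5000; (r_i+r_j)·cross = 4·-44.5000 = -178.0000
edge 1: (2.5,17)→(9,12)  cross = 2.5·12 − 9·17 = -123.0000; (r_i+r_j)·cross = 11.5·-123.0000 = -1414.5000
edge 2: (9,12)→(14,19.5)  cross = 9·19.5 − 14·12 = 7.5000; (r_i+r_j)·cross = 23·7.5000 = 172.5000
edge 3: (14,19.5)→(16,32.5)  cross = 14·32.5 − 16·19.5 = 143.0000; (r_i+r_j)·cross = 30·143.0000 = 4290.0000
edge 4: (16,32.5)→(15.5,38)  cross = 16·38 − 15.5·32.5 = 104.2500; (r_i+r_j)·cross = 31.5·104.2500 = 3283.8750
edge 5: (15.5,38)→(8.5,33.5)  cross = 15.5·33.5 − 8.5·38 = 196.2500; (r_i+r_j)·cross = 24·196.2500 = 4710.0000
edge 6: (8.5,33.5)→(1.5,28)  cross = 8.5·28 − 1.5·33.5 = 187.7500; (r_i+r_j)·cross = 10·187.7500 = 1877.5000
Σcross = 471.2500 → A = |Σcross|/2 = 235.6250 mm²
Σ(r_i+r_j)·cross = 12741.3750 → first moment M = |Σ|/6 = 2123.5625
R_c = M/A = 2123.5625/235.6250 = 9.0125 mm
θ = 187° = 3.263766 rad
V = θ·R_c·A = 3.263766·9.0125·235.6250 = 6930.810 mm³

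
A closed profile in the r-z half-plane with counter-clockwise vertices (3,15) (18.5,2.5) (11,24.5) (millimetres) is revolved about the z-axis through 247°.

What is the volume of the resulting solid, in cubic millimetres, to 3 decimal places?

Volume = 5773.547 mm³

Profile (r,z), 3 vertices: (3,15) (18.5,2.5) (11,24.5)
edge 0: (3,15)→(18.5,2.5)  cross = 3·2.5 − 18.5·15 = -270.0000; (r_i+r_j)·cross = 21.5·-270.0000 = -5805.0000
edge 1: (18.5,2.5)→(11,24.5)  cross = 18.5·24.5 − 11·2.5 = 425.7500; (r_i+r_j)·cross = 29.5·425.7500 = 12559.6250
edge 2: (11,24.5)→(3,15)  cross = 11·15 − 3·24.5 = 91.5000; (r_i+r_j)·cross = 14·91.5000 = 1281.0000
Σcross = 247.2500 → A = |Σcross|/2 = 123.6250 mm²
Σ(r_i+r_j)·cross = 8035.6250 → first moment M = |Σ|/6 = 1339.2708
R_c = M/A = 1339.2708/123.6250 = 10.8333 mm
θ = 247° = 4.310963 rad
V = θ·R_c·A = 4.310963·10.8333·123.6250 = 5773.547 mm³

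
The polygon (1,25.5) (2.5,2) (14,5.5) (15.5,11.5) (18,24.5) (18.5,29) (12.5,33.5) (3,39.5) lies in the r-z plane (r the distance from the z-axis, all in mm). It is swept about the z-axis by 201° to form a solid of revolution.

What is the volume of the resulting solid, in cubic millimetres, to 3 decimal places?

Profile (r,z), 8 vertices: (1,25.5) (2.5,2) (14,5.5) (15.5,11.5) (18,24.5) (18.5,29) (12.5,33.5) (3,39.5)
edge 0: (1,25.5)→(2.5,2)  cross = 1·2 − 2.5·25.5 = -61.7500; (r_i+r_j)·cross = 3.5·-61.7500 = -216.1250
edge 1: (2.5,2)→(14,5.5)  cross = 2.5·5.5 − 14·2 = -14.2500; (r_i+r_j)·cross = 16.5·-14.2500 = -235.1250
edge 2: (14,5.5)→(15.5,11.5)  cross = 14·11.5 − 15.5·5.5 = 75.7500; (r_i+r_j)·cross = 29.5·75.7500 = 2234.6250
edge 3: (15.5,11.5)→(18,24.5)  cross = 15.5·24.5 − 18·11.5 = 172.7500; (r_i+r_j)·cross = 33.5·172.7500 = 5787.1250
edge 4: (18,24.5)→(18.5,29)  cross = 18·29 − 18.5·24.5 = 68.7500; (r_i+r_j)·cross = 36.5·68.7500 = 2509.3750
edge 5: (18.5,29)→(12.5,33.5)  cross = 18.5·33.5 − 12.5·29 = 257.2500; (r_i+r_j)·cross = 31·257.2500 = 7974.7500
edge 6: (12.5,33.5)→(3,39.5)  cross = 12.5·39.5 − 3·33.5 = 393.2500; (r_i+r_j)·cross = 15.5·393.2500 = 6095.3750
edge 7: (3,39.5)→(1,25.5)  cross = 3·25.5 − 1·39.5 = 37.0000; (r_i+r_j)·cross = 4·37.0000 = 148.0000
Σcross = 928.7500 → A = |Σcross|/2 = 464.3750 mm²
Σ(r_i+r_j)·cross = 24298.0000 → first moment M = |Σ|/6 = 4049.6667
R_c = M/A = 4049.6667/464.3750 = 8.7207 mm
θ = 201° = 3.508112 rad
V = θ·R_c·A = 3.508112·8.7207·464.3750 = 14206.683 mm³

Volume = 14206.683 mm³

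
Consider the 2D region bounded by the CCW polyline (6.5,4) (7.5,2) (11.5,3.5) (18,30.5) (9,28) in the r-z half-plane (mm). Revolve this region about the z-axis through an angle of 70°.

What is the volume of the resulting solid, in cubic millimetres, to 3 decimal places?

Volume = 2493.526 mm³

Profile (r,z), 5 vertices: (6.5,4) (7.5,2) (11.5,3.5) (18,30.5) (9,28)
edge 0: (6.5,4)→(7.5,2)  cross = 6.5·2 − 7.5·4 = -17.0000; (r_i+r_j)·cross = 14·-17.0000 = -238.0000
edge 1: (7.5,2)→(11.5,3.5)  cross = 7.5·3.5 − 11.5·2 = 3.2500; (r_i+r_j)·cross = 19·3.2500 = 61.7500
edge 2: (11.5,3.5)→(18,30.5)  cross = 11.5·30.5 − 18·3.5 = 287.7500; (r_i+r_j)·cross = 29.5·287.7500 = 8488.6250
edge 3: (18,30.5)→(9,28)  cross = 18·28 − 9·30.5 = 229.5000; (r_i+r_j)·cross = 27·229.5000 = 6196.5000
edge 4: (9,28)→(6.5,4)  cross = 9·4 − 6.5·28 = -146.0000; (r_i+r_j)·cross = 15.5·-146.0000 = -2263.0000
Σcross = 357.5000 → A = |Σcross|/2 = 178.7500 mm²
Σ(r_i+r_j)·cross = 12245.8750 → first moment M = |Σ|/6 = 2040.9792
R_c = M/A = 2040.9792/178.7500 = 11.4181 mm
θ = 70° = 1.221730 rad
V = θ·R_c·A = 1.221730·11.4181·178.7500 = 2493.526 mm³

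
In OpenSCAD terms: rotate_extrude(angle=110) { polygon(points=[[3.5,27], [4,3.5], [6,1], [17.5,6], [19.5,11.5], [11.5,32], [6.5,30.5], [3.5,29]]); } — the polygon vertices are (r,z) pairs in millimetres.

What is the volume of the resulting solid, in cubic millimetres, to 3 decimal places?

Volume = 6798.272 mm³

Profile (r,z), 8 vertices: (3.5,27) (4,3.5) (6,1) (17.5,6) (19.5,11.5) (11.5,32) (6.5,30.5) (3.5,29)
edge 0: (3.5,27)→(4,3.5)  cross = 3.5·3.5 − 4·27 = -95.7500; (r_i+r_j)·cross = 7.5·-95.7500 = -718.1250
edge 1: (4,3.5)→(6,1)  cross = 4·1 − 6·3.5 = -17.0000; (r_i+r_j)·cross = 10·-17.0000 = -170.0000
edge 2: (6,1)→(17.5,6)  cross = 6·6 − 17.5·1 = 18.5000; (r_i+r_j)·cross = 23.5·18.5000 = 434.7500
edge 3: (17.5,6)→(19.5,11.5)  cross = 17.5·11.5 − 19.5·6 = 84.2500; (r_i+r_j)·cross = 37·84.2500 = 3117.2500
edge 4: (19.5,11.5)→(11.5,32)  cross = 19.5·32 − 11.5·11.5 = 491.7500; (r_i+r_j)·cross = 31·491.7500 = 15244.2500
edge 5: (11.5,32)→(6.5,30.5)  cross = 11.5·30.5 − 6.5·32 = 142.7500; (r_i+r_j)·cross = 18·142.7500 = 2569.5000
edge 6: (6.5,30.5)→(3.5,29)  cross = 6.5·29 − 3.5·30.5 = 81.7500; (r_i+r_j)·cross = 10·81.7500 = 817.5000
edge 7: (3.5,29)→(3.5,27)  cross = 3.5·27 − 3.5·29 = -7.0000; (r_i+r_j)·cross = 7·-7.0000 = -49.0000
Σcross = 699.2500 → A = |Σcross|/2 = 349.6250 mm²
Σ(r_i+r_j)·cross = 21246.1250 → first moment M = |Σ|/6 = 3541.0208
R_c = M/A = 3541.0208/349.6250 = 10.1281 mm
θ = 110° = 1.919862 rad
V = θ·R_c·A = 1.919862·10.1281·349.6250 = 6798.272 mm³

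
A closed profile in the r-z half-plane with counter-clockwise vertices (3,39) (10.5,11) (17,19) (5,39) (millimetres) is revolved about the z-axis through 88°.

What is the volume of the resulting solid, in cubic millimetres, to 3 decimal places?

Profile (r,z), 4 vertices: (3,39) (10.5,11) (17,19) (5,39)
edge 0: (3,39)→(10.5,11)  cross = 3·11 − 10.5·39 = -376.5000; (r_i+r_j)·cross = 13.5·-376.5000 = -5082.7500
edge 1: (10.5,11)→(17,19)  cross = 10.5·19 − 17·11 = 12.5000; (r_i+r_j)·cross = 27.5·12.5000 = 343.7500
edge 2: (17,19)→(5,39)  cross = 17·39 − 5·19 = 568.0000; (r_i+r_j)·cross = 22·568.0000 = 12496.0000
edge 3: (5,39)→(3,39)  cross = 5·39 − 3·39 = 78.0000; (r_i+r_j)·cross = 8·78.0000 = 624.0000
Σcross = 282.0000 → A = |Σcross|/2 = 141.0000 mm²
Σ(r_i+r_j)·cross = 8381.0000 → first moment M = |Σ|/6 = 1396.8333
R_c = M/A = 1396.8333/141.0000 = 9.9066 mm
θ = 88° = 1.535890 rad
V = θ·R_c·A = 1.535890·9.9066·141.0000 = 2145.382 mm³

Volume = 2145.382 mm³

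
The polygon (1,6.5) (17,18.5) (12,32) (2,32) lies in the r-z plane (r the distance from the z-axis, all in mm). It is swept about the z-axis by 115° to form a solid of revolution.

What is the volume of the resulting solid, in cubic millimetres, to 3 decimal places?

Profile (r,z), 4 vertices: (1,6.5) (17,18.5) (12,32) (2,32)
edge 0: (1,6.5)→(17,18.5)  cross = 1·18.5 − 17·6.5 = -92.0000; (r_i+r_j)·cross = 18·-92.0000 = -1656.0000
edge 1: (17,18.5)→(12,32)  cross = 17·32 − 12·18.5 = 322.0000; (r_i+r_j)·cross = 29·322.0000 = 9338.0000
edge 2: (12,32)→(2,32)  cross = 12·32 − 2·32 = 320.0000; (r_i+r_j)·cross = 14·320.0000 = 4480.0000
edge 3: (2,32)→(1,6.5)  cross = 2·6.5 − 1·32 = -19.0000; (r_i+r_j)·cross = 3·-19.0000 = -57.0000
Σcross = 531.0000 → A = |Σcross|/2 = 265.5000 mm²
Σ(r_i+r_j)·cross = 12105.0000 → first moment M = |Σ|/6 = 2017.5000
R_c = M/A = 2017.5000/265.5000 = 7.5989 mm
θ = 115° = 2.007129 rad
V = θ·R_c·A = 2.007129·7.5989·265.5000 = 4049.382 mm³

Volume = 4049.382 mm³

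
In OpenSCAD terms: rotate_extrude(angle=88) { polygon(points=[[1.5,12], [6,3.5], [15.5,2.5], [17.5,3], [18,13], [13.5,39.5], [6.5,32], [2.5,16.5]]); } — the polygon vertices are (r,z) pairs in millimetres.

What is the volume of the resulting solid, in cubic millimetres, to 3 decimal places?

Profile (r,z), 8 vertices: (1.5,12) (6,3.5) (15.5,2.5) (17.5,3) (18,13) (13.5,39.5) (6.5,32) (2.5,16.5)
edge 0: (1.5,12)→(6,3.5)  cross = 1.5·3.5 − 6·12 = -66.7500; (r_i+r_j)·cross = 7.5·-66.7500 = -500.6250
edge 1: (6,3.5)→(15.5,2.5)  cross = 6·2.5 − 15.5·3.5 = -39.2500; (r_i+r_j)·cross = 21.5·-39.2500 = -843.8750
edge 2: (15.5,2.5)→(17.5,3)  cross = 15.5·3 − 17.5·2.5 = 2.7500; (r_i+r_j)·cross = 33·2.7500 = 90.7500
edge 3: (17.5,3)→(18,13)  cross = 17.5·13 − 18·3 = 173.5000; (r_i+r_j)·cross = 35.5·173.5000 = 6159.2500
edge 4: (18,13)→(13.5,39.5)  cross = 18·39.5 − 13.5·13 = 535.5000; (r_i+r_j)·cross = 31.5·535.5000 = 16868.2500
edge 5: (13.5,39.5)→(6.5,32)  cross = 13.5·32 − 6.5·39.5 = 175.2500; (r_i+r_j)·cross = 20·175.2500 = 3505.0000
edge 6: (6.5,32)→(2.5,16.5)  cross = 6.5·16.5 − 2.5·32 = 27.2500; (r_i+r_j)·cross = 9·27.2500 = 245.2500
edge 7: (2.5,16.5)→(1.5,12)  cross = 2.5·12 − 1.5·16.5 = 5.2500; (r_i+r_j)·cross = 4·5.2500 = 21.0000
Σcross = 813.5000 → A = |Σcross|/2 = 406.7500 mm²
Σ(r_i+r_j)·cross = 25545.0000 → first moment M = |Σ|/6 = 4257.5000
R_c = M/A = 4257.5000/406.7500 = 10.4671 mm
θ = 88° = 1.535890 rad
V = θ·R_c·A = 1.535890·10.4671·406.7500 = 6539.051 mm³

Volume = 6539.051 mm³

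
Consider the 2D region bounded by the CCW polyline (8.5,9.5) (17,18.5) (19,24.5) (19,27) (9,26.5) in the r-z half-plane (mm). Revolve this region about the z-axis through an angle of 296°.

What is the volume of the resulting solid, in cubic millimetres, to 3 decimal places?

Profile (r,z), 5 vertices: (8.5,9.5) (17,18.5) (19,24.5) (19,27) (9,26.5)
edge 0: (8.5,9.5)→(17,18.5)  cross = 8.5·18.5 − 17·9.5 = -4.2500; (r_i+r_j)·cross = 25.5·-4.2500 = -108.3750
edge 1: (17,18.5)→(19,24.5)  cross = 17·24.5 − 19·18.5 = 65.0000; (r_i+r_j)·cross = 36·65.0000 = 2340.0000
edge 2: (19,24.5)→(19,27)  cross = 19·27 − 19·24.5 = 47.5000; (r_i+r_j)·cross = 38·47.5000 = 1805.0000
edge 3: (19,27)→(9,26.5)  cross = 19·26.5 − 9·27 = 260.5000; (r_i+r_j)·cross = 28·260.5000 = 7294.0000
edge 4: (9,26.5)→(8.5,9.5)  cross = 9·9.5 − 8.5·26.5 = -139.7500; (r_i+r_j)·cross = 17.5·-139.7500 = -2445.6250
Σcross = 229.0000 → A = |Σcross|/2 = 114.5000 mm²
Σ(r_i+r_j)·cross = 8885.0000 → first moment M = |Σ|/6 = 1480.8333
R_c = M/A = 1480.8333/114.5000 = 12.9330 mm
θ = 296° = 5.166175 rad
V = θ·R_c·A = 5.166175·12.9330·114.5000 = 7650.244 mm³

Volume = 7650.244 mm³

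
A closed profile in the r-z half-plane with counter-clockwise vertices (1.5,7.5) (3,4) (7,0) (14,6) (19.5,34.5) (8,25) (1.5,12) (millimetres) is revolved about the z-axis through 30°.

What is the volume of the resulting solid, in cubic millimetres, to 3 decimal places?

Profile (r,z), 7 vertices: (1.5,7.5) (3,4) (7,0) (14,6) (19.5,34.5) (8,25) (1.5,12)
edge 0: (1.5,7.5)→(3,4)  cross = 1.5·4 − 3·7.5 = -16.5000; (r_i+r_j)·cross = 4.5·-16.5000 = -74.2500
edge 1: (3,4)→(7,0)  cross = 3·0 − 7·4 = -28.0000; (r_i+r_j)·cross = 10·-28.0000 = -280.0000
edge 2: (7,0)→(14,6)  cross = 7·6 − 14·0 = 42.0000; (r_i+r_j)·cross = 21·42.0000 = 882.0000
edge 3: (14,6)→(19.5,34.5)  cross = 14·34.5 − 19.5·6 = 366.0000; (r_i+r_j)·cross = 33.5·366.0000 = 12261.0000
edge 4: (19.5,34.5)→(8,25)  cross = 19.5·25 − 8·34.5 = 211.5000; (r_i+r_j)·cross = 27.5·211.5000 = 5816.2500
edge 5: (8,25)→(1.5,12)  cross = 8·12 − 1.5·25 = 58.5000; (r_i+r_j)·cross = 9.5·58.5000 = 555.7500
edge 6: (1.5,12)→(1.5,7.5)  cross = 1.5·7.5 − 1.5·12 = -6.7500; (r_i+r_j)·cross = 3·-6.7500 = -20.2500
Σcross = 626.7500 → A = |Σcross|/2 = 313.3750 mm²
Σ(r_i+r_j)·cross = 19140.5000 → first moment M = |Σ|/6 = 3190.0833
R_c = M/A = 3190.0833/313.3750 = 10.1798 mm
θ = 30° = 0.523599 rad
V = θ·R_c·A = 0.523599·10.1798·313.3750 = 1670.324 mm³

Volume = 1670.324 mm³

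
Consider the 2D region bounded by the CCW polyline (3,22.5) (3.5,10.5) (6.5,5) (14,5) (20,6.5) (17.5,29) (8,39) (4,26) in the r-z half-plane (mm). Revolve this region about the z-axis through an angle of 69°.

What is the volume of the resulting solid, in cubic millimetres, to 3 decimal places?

Volume = 5577.961 mm³

Profile (r,z), 8 vertices: (3,22.5) (3.5,10.5) (6.5,5) (14,5) (20,6.5) (17.5,29) (8,39) (4,26)
edge 0: (3,22.5)→(3.5,10.5)  cross = 3·10.5 − 3.5·22.5 = -47.2500; (r_i+r_j)·cross = 6.5·-47.2500 = -307.1250
edge 1: (3.5,10.5)→(6.5,5)  cross = 3.5·5 − 6.5·10.5 = -50.7500; (r_i+r_j)·cross = 10·-50.7500 = -507.5000
edge 2: (6.5,5)→(14,5)  cross = 6.5·5 − 14·5 = -37.5000; (r_i+r_j)·cross = 20.5·-37.5000 = -768.7500
edge 3: (14,5)→(20,6.5)  cross = 14·6.5 − 20·5 = -9.0000; (r_i+r_j)·cross = 34·-9.0000 = -306.0000
edge 4: (20,6.5)→(17.5,29)  cross = 20·29 − 17.5·6.5 = 466.2500; (r_i+r_j)·cross = 37.5·466.2500 = 17484.3750
edge 5: (17.5,29)→(8,39)  cross = 17.5·39 − 8·29 = 450.5000; (r_i+r_j)·cross = 25.5·450.5000 = 11487.7500
edge 6: (8,39)→(4,26)  cross = 8·26 − 4·39 = 52.0000; (r_i+r_j)·cross = 12·52.0000 = 624.0000
edge 7: (4,26)→(3,22.5)  cross = 4·22.5 − 3·26 = 12.0000; (r_i+r_j)·cross = 7·12.0000 = 84.0000
Σcross = 836.2500 → A = |Σcross|/2 = 418.1250 mm²
Σ(r_i+r_j)·cross = 27790.7500 → first moment M = |Σ|/6 = 4631.7917
R_c = M/A = 4631.7917/418.1250 = 11.0775 mm
θ = 69° = 1.204277 rad
V = θ·R_c·A = 1.204277·11.0775·418.1250 = 5577.961 mm³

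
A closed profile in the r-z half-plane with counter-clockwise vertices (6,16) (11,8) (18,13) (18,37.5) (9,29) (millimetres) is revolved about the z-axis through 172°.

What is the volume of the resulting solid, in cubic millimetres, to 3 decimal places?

Profile (r,z), 5 vertices: (6,16) (11,8) (18,13) (18,37.5) (9,29)
edge 0: (6,16)→(11,8)  cross = 6·8 − 11·16 = -128.0000; (r_i+r_j)·cross = 17·-128.0000 = -2176.0000
edge 1: (11,8)→(18,13)  cross = 11·13 − 18·8 = -1.0000; (r_i+r_j)·cross = 29·-1.0000 = -29.0000
edge 2: (18,13)→(18,37.5)  cross = 18·37.5 − 18·13 = 441.0000; (r_i+r_j)·cross = 36·441.0000 = 15876.0000
edge 3: (18,37.5)→(9,29)  cross = 18·29 − 9·37.5 = 184.5000; (r_i+r_j)·cross = 27·184.5000 = 4981.5000
edge 4: (9,29)→(6,16)  cross = 9·16 − 6·29 = -30.0000; (r_i+r_j)·cross = 15·-30.0000 = -450.0000
Σcross = 466.5000 → A = |Σcross|/2 = 233.2500 mm²
Σ(r_i+r_j)·cross = 18202.5000 → first moment M = |Σ|/6 = 3033.7500
R_c = M/A = 3033.7500/233.2500 = 13.0064 mm
θ = 172° = 3.001966 rad
V = θ·R_c·A = 3.001966·13.0064·233.2500 = 9107.215 mm³

Volume = 9107.215 mm³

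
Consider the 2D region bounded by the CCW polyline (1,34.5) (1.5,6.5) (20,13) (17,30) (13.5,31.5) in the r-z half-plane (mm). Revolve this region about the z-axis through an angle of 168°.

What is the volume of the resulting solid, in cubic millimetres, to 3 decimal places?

Volume = 10658.865 mm³

Profile (r,z), 5 vertices: (1,34.5) (1.5,6.5) (20,13) (17,30) (13.5,31.5)
edge 0: (1,34.5)→(1.5,6.5)  cross = 1·6.5 − 1.5·34.5 = -45.2500; (r_i+r_j)·cross = 2.5·-45.2500 = -113.1250
edge 1: (1.5,6.5)→(20,13)  cross = 1.5·13 − 20·6.5 = -110.5000; (r_i+r_j)·cross = 21.5·-110.5000 = -2375.7500
edge 2: (20,13)→(17,30)  cross = 20·30 − 17·13 = 379.0000; (r_i+r_j)·cross = 37·379.0000 = 14023.0000
edge 3: (17,30)→(13.5,31.5)  cross = 17·31.5 − 13.5·30 = 130.5000; (r_i+r_j)·cross = 30.5·130.5000 = 3980.2500
edge 4: (13.5,31.5)→(1,34.5)  cross = 13.5·34.5 − 1·31.5 = 434.2500; (r_i+r_j)·cross = 14.5·434.2500 = 6296.6250
Σcross = 788.0000 → A = |Σcross|/2 = 394.0000 mm²
Σ(r_i+r_j)·cross = 21811.0000 → first moment M = |Σ|/6 = 3635.1667
R_c = M/A = 3635.1667/394.0000 = 9.2263 mm
θ = 168° = 2.932153 rad
V = θ·R_c·A = 2.932153·9.2263·394.0000 = 10658.865 mm³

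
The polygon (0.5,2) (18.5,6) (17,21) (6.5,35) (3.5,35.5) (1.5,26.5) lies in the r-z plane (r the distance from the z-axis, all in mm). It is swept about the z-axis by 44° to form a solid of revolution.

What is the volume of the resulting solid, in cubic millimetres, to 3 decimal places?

Volume = 2759.354 mm³

Profile (r,z), 6 vertices: (0.5,2) (18.5,6) (17,21) (6.5,35) (3.5,35.5) (1.5,26.5)
edge 0: (0.5,2)→(18.5,6)  cross = 0.5·6 − 18.5·2 = -34.0000; (r_i+r_j)·cross = 19·-34.0000 = -646.0000
edge 1: (18.5,6)→(17,21)  cross = 18.5·21 − 17·6 = 286.5000; (r_i+r_j)·cross = 35.5·286.5000 = 10170.7500
edge 2: (17,21)→(6.5,35)  cross = 17·35 − 6.5·21 = 458.5000; (r_i+r_j)·cross = 23.5·458.5000 = 10774.7500
edge 3: (6.5,35)→(3.5,35.5)  cross = 6.5·35.5 − 3.5·35 = 108.2500; (r_i+r_j)·cross = 10·108.2500 = 1082.5000
edge 4: (3.5,35.5)→(1.5,26.5)  cross = 3.5·26.5 − 1.5·35.5 = 39.5000; (r_i+r_j)·cross = 5·39.5000 = 197.5000
edge 5: (1.5,26.5)→(0.5,2)  cross = 1.5·2 − 0.5·26.5 = -10.2500; (r_i+r_j)·cross = 2·-10.2500 = -20.5000
Σcross = 848.5000 → A = |Σcross|/2 = 424.2500 mm²
Σ(r_i+r_j)·cross = 21559.0000 → first moment M = |Σ|/6 = 3593.1667
R_c = M/A = 3593.1667/424.2500 = 8.4695 mm
θ = 44° = 0.767945 rad
V = θ·R_c·A = 0.767945·8.4695·424.2500 = 2759.354 mm³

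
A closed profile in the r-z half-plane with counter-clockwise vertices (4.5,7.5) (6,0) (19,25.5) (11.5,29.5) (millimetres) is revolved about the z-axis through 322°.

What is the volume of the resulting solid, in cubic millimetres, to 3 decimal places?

Profile (r,z), 4 vertices: (4.5,7.5) (6,0) (19,25.5) (11.5,29.5)
edge 0: (4.5,7.5)→(6,0)  cross = 4.5·0 − 6·7.5 = -45.0000; (r_i+r_j)·cross = 10.5·-45.0000 = -472.5000
edge 1: (6,0)→(19,25.5)  cross = 6·25.5 − 19·0 = 153.0000; (r_i+r_j)·cross = 25·153.0000 = 3825.0000
edge 2: (19,25.5)→(11.5,29.5)  cross = 19·29.5 − 11.5·25.5 = 267.2500; (r_i+r_j)·cross = 30.5·267.2500 = 8151.1250
edge 3: (11.5,29.5)→(4.5,7.5)  cross = 11.5·7.5 − 4.5·29.5 = -46.5000; (r_i+r_j)·cross = 16·-46.5000 = -744.0000
Σcross = 328.7500 → A = |Σcross|/2 = 164.3750 mm²
Σ(r_i+r_j)·cross = 10759.6250 → first moment M = |Σ|/6 = 1793.2708
R_c = M/A = 1793.2708/164.3750 = 10.9096 mm
θ = 322° = 5.619960 rad
V = θ·R_c·A = 5.619960·10.9096·164.3750 = 10078.111 mm³

Volume = 10078.111 mm³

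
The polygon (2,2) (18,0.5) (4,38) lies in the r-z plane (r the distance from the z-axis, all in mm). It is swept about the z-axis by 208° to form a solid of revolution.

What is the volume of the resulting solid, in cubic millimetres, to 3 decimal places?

Profile (r,z), 3 vertices: (2,2) (18,0.5) (4,38)
edge 0: (2,2)→(18,0.5)  cross = 2·0.5 − 18·2 = -35.0000; (r_i+r_j)·cross = 20·-35.0000 = -700.0000
edge 1: (18,0.5)→(4,38)  cross = 18·38 − 4·0.5 = 682.0000; (r_i+r_j)·cross = 22·682.0000 = 15004.0000
edge 2: (4,38)→(2,2)  cross = 4·2 − 2·38 = -68.0000; (r_i+r_j)·cross = 6·-68.0000 = -408.0000
Σcross = 579.0000 → A = |Σcross|/2 = 289.5000 mm²
Σ(r_i+r_j)·cross = 13896.0000 → first moment M = |Σ|/6 = 2316.0000
R_c = M/A = 2316.0000/289.5000 = 8.0000 mm
θ = 208° = 3.630285 rad
V = θ·R_c·A = 3.630285·8.0000·289.5000 = 8407.740 mm³

Volume = 8407.740 mm³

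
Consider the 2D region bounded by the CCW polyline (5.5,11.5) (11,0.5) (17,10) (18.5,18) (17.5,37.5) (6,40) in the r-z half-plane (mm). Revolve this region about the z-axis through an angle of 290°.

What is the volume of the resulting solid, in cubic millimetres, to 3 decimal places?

Profile (r,z), 6 vertices: (5.5,11.5) (11,0.5) (17,10) (18.5,18) (17.5,37.5) (6,40)
edge 0: (5.5,11.5)→(11,0.5)  cross = 5.5·0.5 − 11·11.5 = -123.7500; (r_i+r_j)·cross = 16.5·-123.7500 = -2041.8750
edge 1: (11,0.5)→(17,10)  cross = 11·10 − 17·0.5 = 101.5000; (r_i+r_j)·cross = 28·101.5000 = 2842.0000
edge 2: (17,10)→(18.5,18)  cross = 17·18 − 18.5·10 = 121.0000; (r_i+r_j)·cross = 35.5·121.0000 = 4295.5000
edge 3: (18.5,18)→(17.5,37.5)  cross = 18.5·37.5 − 17.5·18 = 378.7500; (r_i+r_j)·cross = 36·378.7500 = 13635.0000
edge 4: (17.5,37.5)→(6,40)  cross = 17.5·40 − 6·37.5 = 475.0000; (r_i+r_j)·cross = 23.5·475.0000 = 11162.5000
edge 5: (6,40)→(5.5,11.5)  cross = 6·11.5 − 5.5·40 = -151.0000; (r_i+r_j)·cross = 11.5·-151.0000 = -1736.5000
Σcross = 801.5000 → A = |Σcross|/2 = 400.7500 mm²
Σ(r_i+r_j)·cross = 28156.6250 → first moment M = |Σ|/6 = 4692.7708
R_c = M/A = 4692.7708/400.7500 = 11.7100 mm
θ = 290° = 5.061455 rad
V = θ·R_c·A = 5.061455·11.7100·400.7500 = 23752.248 mm³

Volume = 23752.248 mm³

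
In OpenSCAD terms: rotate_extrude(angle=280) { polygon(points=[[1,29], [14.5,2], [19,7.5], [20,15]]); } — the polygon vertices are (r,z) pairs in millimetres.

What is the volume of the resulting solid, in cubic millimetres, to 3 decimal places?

Profile (r,z), 4 vertices: (1,29) (14.5,2) (19,7.5) (20,15)
edge 0: (1,29)→(14.5,2)  cross = 1·2 − 14.5·29 = -418.5000; (r_i+r_j)·cross = 15.5·-418.5000 = -6486.7500
edge 1: (14.5,2)→(19,7.5)  cross = 14.5·7.5 − 19·2 = 70.7500; (r_i+r_j)·cross = 33.5·70.7500 = 2370.1250
edge 2: (19,7.5)→(20,15)  cross = 19·15 − 20·7.5 = 135.0000; (r_i+r_j)·cross = 39·135.0000 = 5265.0000
edge 3: (20,15)→(1,29)  cross = 20·29 − 1·15 = 565.0000; (r_i+r_j)·cross = 21·565.0000 = 11865.0000
Σcross = 352.2500 → A = |Σcross|/2 = 176.1250 mm²
Σ(r_i+r_j)·cross = 13013.3750 → first moment M = |Σ|/6 = 2168.8958
R_c = M/A = 2168.8958/176.1250 = 12.3145 mm
θ = 280° = 4.886922 rad
V = θ·R_c·A = 4.886922·12.3145·176.1250 = 10599.225 mm³

Volume = 10599.225 mm³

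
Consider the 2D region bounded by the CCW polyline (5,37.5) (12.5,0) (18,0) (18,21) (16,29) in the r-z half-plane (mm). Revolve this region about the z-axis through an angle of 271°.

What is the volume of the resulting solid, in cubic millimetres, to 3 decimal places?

Profile (r,z), 5 vertices: (5,37.5) (12.5,0) (18,0) (18,21) (16,29)
edge 0: (5,37.5)→(12.5,0)  cross = 5·0 − 12.5·37.5 = -468.7500; (r_i+r_j)·cross = 17.5·-468.7500 = -8203.1250
edge 1: (12.5,0)→(18,0)  cross = 12.5·0 − 18·0 = 0.0000; (r_i+r_j)·cross = 30.5·0.0000 = 0.0000
edge 2: (18,0)→(18,21)  cross = 18·21 − 18·0 = 378.0000; (r_i+r_j)·cross = 36·378.0000 = 13608.0000
edge 3: (18,21)→(16,29)  cross = 18·29 − 16·21 = 186.0000; (r_i+r_j)·cross = 34·186.0000 = 6324.0000
edge 4: (16,29)→(5,37.5)  cross = 16·37.5 − 5·29 = 455.0000; (r_i+r_j)·cross = 21·455.0000 = 9555.0000
Σcross = 550.2500 → A = |Σcross|/2 = 275.1250 mm²
Σ(r_i+r_j)·cross = 21283.8750 → first moment M = |Σ|/6 = 3547.3125
R_c = M/A = 3547.3125/275.1250 = 12.8935 mm
θ = 271° = 4.729842 rad
V = θ·R_c·A = 4.729842·12.8935·275.1250 = 16778.229 mm³

Volume = 16778.229 mm³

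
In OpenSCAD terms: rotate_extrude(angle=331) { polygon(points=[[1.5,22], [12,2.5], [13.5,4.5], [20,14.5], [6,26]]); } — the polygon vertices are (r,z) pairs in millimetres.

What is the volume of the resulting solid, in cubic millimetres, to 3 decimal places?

Profile (r,z), 5 vertices: (1.5,22) (12,2.5) (13.5,4.5) (20,14.5) (6,26)
edge 0: (1.5,22)→(12,2.5)  cross = 1.5·2.5 − 12·22 = -260.2500; (r_i+r_j)·cross = 13.5·-260.2500 = -3513.3750
edge 1: (12,2.5)→(13.5,4.5)  cross = 12·4.5 − 13.5·2.5 = 20.2500; (r_i+r_j)·cross = 25.5·20.2500 = 516.3750
edge 2: (13.5,4.5)→(20,14.5)  cross = 13.5·14.5 − 20·4.5 = 105.7500; (r_i+r_j)·cross = 33.5·105.7500 = 3542.6250
edge 3: (20,14.5)→(6,26)  cross = 20·26 − 6·14.5 = 433.0000; (r_i+r_j)·cross = 26·433.0000 = 11258.0000
edge 4: (6,26)→(1.5,22)  cross = 6·22 − 1.5·26 = 93.0000; (r_i+r_j)·cross = 7.5·93.0000 = 697.5000
Σcross = 391.7500 → A = |Σcross|/2 = 195.8750 mm²
Σ(r_i+r_j)·cross = 12501.1250 → first moment M = |Σ|/6 = 2083.5208
R_c = M/A = 2083.5208/195.8750 = 10.6370 mm
θ = 331° = 5.777040 rad
V = θ·R_c·A = 5.777040·10.6370·195.8750 = 12036.583 mm³

Volume = 12036.583 mm³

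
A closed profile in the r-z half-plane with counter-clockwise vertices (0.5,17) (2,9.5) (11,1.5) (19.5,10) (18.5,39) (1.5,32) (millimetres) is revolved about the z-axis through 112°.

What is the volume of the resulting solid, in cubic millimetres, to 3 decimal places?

Profile (r,z), 6 vertices: (0.5,17) (2,9.5) (11,1.5) (19.5,10) (18.5,39) (1.5,32)
edge 0: (0.5,17)→(2,9.5)  cross = 0.5·9.5 − 2·17 = -29.2500; (r_i+r_j)·cross = 2.5·-29.2500 = -73.1250
edge 1: (2,9.5)→(11,1.5)  cross = 2·1.5 − 11·9.5 = -101.5000; (r_i+r_j)·cross = 13·-101.5000 = -1319.5000
edge 2: (11,1.5)→(19.5,10)  cross = 11·10 − 19.5·1.5 = 80.7500; (r_i+r_j)·cross = 30.5·80.7500 = 2462.8750
edge 3: (19.5,10)→(18.5,39)  cross = 19.5·39 − 18.5·10 = 575.5000; (r_i+r_j)·cross = 38·575.5000 = 21869.0000
edge 4: (18.5,39)→(1.5,32)  cross = 18.5·32 − 1.5·39 = 533.5000; (r_i+r_j)·cross = 20·533.5000 = 10670.0000
edge 5: (1.5,32)→(0.5,17)  cross = 1.5·17 − 0.5·32 = 9.5000; (r_i+r_j)·cross = 2·9.5000 = 19.0000
Σcross = 1068.5000 → A = |Σcross|/2 = 534.2500 mm²
Σ(r_i+r_j)·cross = 33628.2500 → first moment M = |Σ|/6 = 5604.7083
R_c = M/A = 5604.7083/534.2500 = 10.4908 mm
θ = 112° = 1.954769 rad
V = θ·R_c·A = 1.954769·10.4908·534.2500 = 10955.909 mm³

Volume = 10955.909 mm³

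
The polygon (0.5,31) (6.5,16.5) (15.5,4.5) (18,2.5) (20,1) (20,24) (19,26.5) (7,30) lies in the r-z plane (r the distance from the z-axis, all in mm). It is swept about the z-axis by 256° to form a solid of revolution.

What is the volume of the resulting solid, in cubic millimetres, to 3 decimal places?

Profile (r,z), 8 vertices: (0.5,31) (6.5,16.5) (15.5,4.5) (18,2.5) (20,1) (20,24) (19,26.5) (7,30)
edge 0: (0.5,31)→(6.5,16.5)  cross = 0.5·16.5 − 6.5·31 = -193.2500; (r_i+r_j)·cross = 7·-193.2500 = -1352.7500
edge 1: (6.5,16.5)→(15.5,4.5)  cross = 6.5·4.5 − 15.5·16.5 = -226.5000; (r_i+r_j)·cross = 22·-226.5000 = -4983.0000
edge 2: (15.5,4.5)→(18,2.5)  cross = 15.5·2.5 − 18·4.5 = -42.2500; (r_i+r_j)·cross = 33.5·-42.2500 = -1415.3750
edge 3: (18,2.5)→(20,1)  cross = 18·1 − 20·2.5 = -32.0000; (r_i+r_j)·cross = 38·-32.0000 = -1216.0000
edge 4: (20,1)→(20,24)  cross = 20·24 − 20·1 = 460.0000; (r_i+r_j)·cross = 40·460.0000 = 18400.0000
edge 5: (20,24)→(19,26.5)  cross = 20·26.5 − 19·24 = 74.0000; (r_i+r_j)·cross = 39·74.0000 = 2886.0000
edge 6: (19,26.5)→(7,30)  cross = 19·30 − 7·26.5 = 384.5000; (r_i+r_j)·cross = 26·384.5000 = 9997.0000
edge 7: (7,30)→(0.5,31)  cross = 7·31 − 0.5·30 = 202.0000; (r_i+r_j)·cross = 7.5·202.0000 = 1515.0000
Σcross = 626.5000 → A = |Σcross|/2 = 313.2500 mm²
Σ(r_i+r_j)·cross = 23830.8750 → first moment M = |Σ|/6 = 3971.8125
R_c = M/A = 3971.8125/313.2500 = 12.6794 mm
θ = 256° = 4.468043 rad
V = θ·R_c·A = 4.468043·12.6794·313.2500 = 17746.229 mm³

Volume = 17746.229 mm³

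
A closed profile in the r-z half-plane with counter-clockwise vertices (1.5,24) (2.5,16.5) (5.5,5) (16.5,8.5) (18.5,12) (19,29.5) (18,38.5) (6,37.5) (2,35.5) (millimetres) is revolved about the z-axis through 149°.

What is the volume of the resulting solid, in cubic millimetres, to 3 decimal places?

Volume = 13413.805 mm³

Profile (r,z), 9 vertices: (1.5,24) (2.5,16.5) (5.5,5) (16.5,8.5) (18.5,12) (19,29.5) (18,38.5) (6,37.5) (2,35.5)
edge 0: (1.5,24)→(2.5,16.5)  cross = 1.5·16.5 − 2.5·24 = -35.2500; (r_i+r_j)·cross = 4·-35.2500 = -141.0000
edge 1: (2.5,16.5)→(5.5,5)  cross = 2.5·5 − 5.5·16.5 = -78.2500; (r_i+r_j)·cross = 8·-78.2500 = -626.0000
edge 2: (5.5,5)→(16.5,8.5)  cross = 5.5·8.5 − 16.5·5 = -35.7500; (r_i+r_j)·cross = 22·-35.7500 = -786.5000
edge 3: (16.5,8.5)→(18.5,12)  cross = 16.5·12 − 18.5·8.5 = 40.7500; (r_i+r_j)·cross = 35·40.7500 = 1426.2500
edge 4: (18.5,12)→(19,29.5)  cross = 18.5·29.5 − 19·12 = 317.7500; (r_i+r_j)·cross = 37.5·317.7500 = 11915.6250
edge 5: (19,29.5)→(18,38.5)  cross = 19·38.5 − 18·29.5 = 200.5000; (r_i+r_j)·cross = 37·200.5000 = 7418.5000
edge 6: (18,38.5)→(6,37.5)  cross = 18·37.5 − 6·38.5 = 444.0000; (r_i+r_j)·cross = 24·444.0000 = 10656.0000
edge 7: (6,37.5)→(2,35.5)  cross = 6·35.5 − 2·37.5 = 138.0000; (r_i+r_j)·cross = 8·138.0000 = 1104.0000
edge 8: (2,35.5)→(1.5,24)  cross = 2·24 − 1.5·35.5 = -5.2500; (r_i+r_j)·cross = 3.5·-5.2500 = -18.3750
Σcross = 986.5000 → A = |Σcross|/2 = 493.2500 mm²
Σ(r_i+r_j)·cross = 30948.5000 → first moment M = |Σ|/6 = 5158.0833
R_c = M/A = 5158.0833/493.2500 = 10.4573 mm
θ = 149° = 2.600541 rad
V = θ·R_c·A = 2.600541·10.4573·493.2500 = 13413.805 mm³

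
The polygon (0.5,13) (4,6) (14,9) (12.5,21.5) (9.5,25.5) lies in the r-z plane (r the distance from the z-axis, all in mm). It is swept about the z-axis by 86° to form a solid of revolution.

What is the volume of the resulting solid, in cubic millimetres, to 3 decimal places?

Profile (r,z), 5 vertices: (0.5,13) (4,6) (14,9) (12.5,21.5) (9.5,25.5)
edge 0: (0.5,13)→(4,6)  cross = 0.5·6 − 4·13 = -49.0000; (r_i+r_j)·cross = 4.5·-49.0000 = -220.5000
edge 1: (4,6)→(14,9)  cross = 4·9 − 14·6 = -48.0000; (r_i+r_j)·cross = 18·-48.0000 = -864.0000
edge 2: (14,9)→(12.5,21.5)  cross = 14·21.5 − 12.5·9 = 188.5000; (r_i+r_j)·cross = 26.5·188.5000 = 4995.2500
edge 3: (12.5,21.5)→(9.5,25.5)  cross = 12.5·25.5 − 9.5·21.5 = 114.5000; (r_i+r_j)·cross = 22·114.5000 = 2519.0000
edge 4: (9.5,25.5)→(0.5,13)  cross = 9.5·13 − 0.5·25.5 = 110.7500; (r_i+r_j)·cross = 10·110.7500 = 1107.5000
Σcross = 316.7500 → A = |Σcross|/2 = 158.3750 mm²
Σ(r_i+r_j)·cross = 7537.2500 → first moment M = |Σ|/6 = 1256.2083
R_c = M/A = 1256.2083/158.3750 = 7.9319 mm
θ = 86° = 1.500983 rad
V = θ·R_c·A = 1.500983·7.9319·158.3750 = 1885.548 mm³

Volume = 1885.548 mm³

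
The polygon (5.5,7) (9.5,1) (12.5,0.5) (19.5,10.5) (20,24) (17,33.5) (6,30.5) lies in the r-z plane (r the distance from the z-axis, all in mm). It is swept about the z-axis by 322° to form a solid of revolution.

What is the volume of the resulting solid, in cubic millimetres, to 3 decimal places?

Volume = 26735.907 mm³

Profile (r,z), 7 vertices: (5.5,7) (9.5,1) (12.5,0.5) (19.5,10.5) (20,24) (17,33.5) (6,30.5)
edge 0: (5.5,7)→(9.5,1)  cross = 5.5·1 − 9.5·7 = -61.0000; (r_i+r_j)·cross = 15·-61.0000 = -915.0000
edge 1: (9.5,1)→(12.5,0.5)  cross = 9.5·0.5 − 12.5·1 = -7.7500; (r_i+r_j)·cross = 22·-7.7500 = -170.5000
edge 2: (12.5,0.5)→(19.5,10.5)  cross = 12.5·10.5 − 19.5·0.5 = 121.5000; (r_i+r_j)·cross = 32·121.5000 = 3888.0000
edge 3: (19.5,10.5)→(20,24)  cross = 19.5·24 − 20·10.5 = 258.0000; (r_i+r_j)·cross = 39.5·258.0000 = 10191.0000
edge 4: (20,24)→(17,33.5)  cross = 20·33.5 − 17·24 = 262.0000; (r_i+r_j)·cross = 37·262.0000 = 9694.0000
edge 5: (17,33.5)→(6,30.5)  cross = 17·30.5 − 6·33.5 = 317.5000; (r_i+r_j)·cross = 23·317.5000 = 7302.5000
edge 6: (6,30.5)→(5.5,7)  cross = 6·7 − 5.5·30.5 = -125.7500; (r_i+r_j)·cross = 11.5·-125.7500 = -1446.1250
Σcross = 764.5000 → A = |Σcross|/2 = 382.2500 mm²
Σ(r_i+r_j)·cross = 28543.8750 → first moment M = |Σ|/6 = 4757.3125
R_c = M/A = 4757.3125/382.2500 = 12.4456 mm
θ = 322° = 5.619960 rad
V = θ·R_c·A = 5.619960·12.4456·382.2500 = 26735.907 mm³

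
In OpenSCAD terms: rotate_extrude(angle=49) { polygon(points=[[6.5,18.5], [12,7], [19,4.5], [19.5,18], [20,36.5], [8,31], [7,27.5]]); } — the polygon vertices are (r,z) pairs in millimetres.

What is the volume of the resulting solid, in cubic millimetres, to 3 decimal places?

Profile (r,z), 7 vertices: (6.5,18.5) (12,7) (19,4.5) (19.5,18) (20,36.5) (8,31) (7,27.5)
edge 0: (6.5,18.5)→(12,7)  cross = 6.5·7 − 12·18.5 = -176.5000; (r_i+r_j)·cross = 18.5·-176.5000 = -3265.2500
edge 1: (12,7)→(19,4.5)  cross = 12·4.5 − 19·7 = -79.0000; (r_i+r_j)·cross = 31·-79.0000 = -2449.0000
edge 2: (19,4.5)→(19.5,18)  cross = 19·18 − 19.5·4.5 = 254.2500; (r_i+r_j)·cross = 38.5·254.2500 = 9788.6250
edge 3: (19.5,18)→(20,36.5)  cross = 19.5·36.5 − 20·18 = 351.7500; (r_i+r_j)·cross = 39.5·351.7500 = 13894.1250
edge 4: (20,36.5)→(8,31)  cross = 20·31 − 8·36.5 = 328.0000; (r_i+r_j)·cross = 28·328.0000 = 9184.0000
edge 5: (8,31)→(7,27.5)  cross = 8·27.5 − 7·31 = 3.0000; (r_i+r_j)·cross = 15·3.0000 = 45.0000
edge 6: (7,27.5)→(6.5,18.5)  cross = 7·18.5 − 6.5·27.5 = -49.2500; (r_i+r_j)·cross = 13.5·-49.2500 = -664.8750
Σcross = 632.2500 → A = |Σcross|/2 = 316.1250 mm²
Σ(r_i+r_j)·cross = 26532.6250 → first moment M = |Σ|/6 = 4422.1042
R_c = M/A = 4422.1042/316.1250 = 13.9885 mm
θ = 49° = 0.855211 rad
V = θ·R_c·A = 0.855211·13.9885·316.1250 = 3781.834 mm³

Volume = 3781.834 mm³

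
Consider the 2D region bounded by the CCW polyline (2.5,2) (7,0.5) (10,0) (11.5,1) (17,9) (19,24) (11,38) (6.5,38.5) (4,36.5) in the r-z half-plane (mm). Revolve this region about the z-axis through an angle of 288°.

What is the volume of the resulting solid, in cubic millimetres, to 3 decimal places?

Volume = 23597.864 mm³

Profile (r,z), 9 vertices: (2.5,2) (7,0.5) (10,0) (11.5,1) (17,9) (19,24) (11,38) (6.5,38.5) (4,36.5)
edge 0: (2.5,2)→(7,0.5)  cross = 2.5·0.5 − 7·2 = -12.7500; (r_i+r_j)·cross = 9.5·-12.7500 = -121.1250
edge 1: (7,0.5)→(10,0)  cross = 7·0 − 10·0.5 = -5.0000; (r_i+r_j)·cross = 17·-5.0000 = -85.0000
edge 2: (10,0)→(11.5,1)  cross = 10·1 − 11.5·0 = 10.0000; (r_i+r_j)·cross = 21.5·10.0000 = 215.0000
edge 3: (11.5,1)→(17,9)  cross = 11.5·9 − 17·1 = 86.5000; (r_i+r_j)·cross = 28.5·86.5000 = 2465.2500
edge 4: (17,9)→(19,24)  cross = 17·24 − 19·9 = 237.0000; (r_i+r_j)·cross = 36·237.0000 = 8532.0000
edge 5: (19,24)→(11,38)  cross = 19·38 − 11·24 = 458.0000; (r_i+r_j)·cross = 30·458.0000 = 13740.0000
edge 6: (11,38)→(6.5,38.5)  cross = 11·38.5 − 6.5·38 = 176.5000; (r_i+r_j)·cross = 17.5·176.5000 = 3088.7500
edge 7: (6.5,38.5)→(4,36.5)  cross = 6.5·36.5 − 4·38.5 = 83.2500; (r_i+r_j)·cross = 10.5·83.2500 = 874.1250
edge 8: (4,36.5)→(2.5,2)  cross = 4·2 − 2.5·36.5 = -83.2500; (r_i+r_j)·cross = 6.5·-83.2500 = -541.1250
Σcross = 950.2500 → A = |Σcross|/2 = 475.1250 mm²
Σ(r_i+r_j)·cross = 28167.8750 → first moment M = |Σ|/6 = 4694.6458
R_c = M/A = 4694.6458/475.1250 = 9.8809 mm
θ = 288° = 5.026548 rad
V = θ·R_c·A = 5.026548·9.8809·475.1250 = 23597.864 mm³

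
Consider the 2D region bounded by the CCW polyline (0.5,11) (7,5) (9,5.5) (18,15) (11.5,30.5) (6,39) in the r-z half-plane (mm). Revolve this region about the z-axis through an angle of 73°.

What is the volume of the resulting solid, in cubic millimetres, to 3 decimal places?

Volume = 3474.975 mm³

Profile (r,z), 6 vertices: (0.5,11) (7,5) (9,5.5) (18,15) (11.5,30.5) (6,39)
edge 0: (0.5,11)→(7,5)  cross = 0.5·5 − 7·11 = -74.5000; (r_i+r_j)·cross = 7.5·-74.5000 = -558.7500
edge 1: (7,5)→(9,5.5)  cross = 7·5.5 − 9·5 = -6.5000; (r_i+r_j)·cross = 16·-6.5000 = -104.0000
edge 2: (9,5.5)→(18,15)  cross = 9·15 − 18·5.5 = 36.0000; (r_i+r_j)·cross = 27·36.0000 = 972.0000
edge 3: (18,15)→(11.5,30.5)  cross = 18·30.5 − 11.5·15 = 376.5000; (r_i+r_j)·cross = 29.5·376.5000 = 11106.7500
edge 4: (11.5,30.5)→(6,39)  cross = 11.5·39 − 6·30.5 = 265.5000; (r_i+r_j)·cross = 17.5·265.5000 = 4646.2500
edge 5: (6,39)→(0.5,11)  cross = 6·11 − 0.5·39 = 46.5000; (r_i+r_j)·cross = 6.5·46.5000 = 302.2500
Σcross = 643.5000 → A = |Σcross|/2 = 321.7500 mm²
Σ(r_i+r_j)·cross = 16364.5000 → first moment M = |Σ|/6 = 2727.4167
R_c = M/A = 2727.4167/321.7500 = 8.4768 mm
θ = 73° = 1.274090 rad
V = θ·R_c·A = 1.274090·8.4768·321.7500 = 3474.975 mm³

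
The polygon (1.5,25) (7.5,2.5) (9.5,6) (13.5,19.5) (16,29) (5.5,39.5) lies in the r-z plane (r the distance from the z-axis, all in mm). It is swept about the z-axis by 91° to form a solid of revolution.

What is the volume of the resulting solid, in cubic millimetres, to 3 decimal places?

Volume = 3747.475 mm³

Profile (r,z), 6 vertices: (1.5,25) (7.5,2.5) (9.5,6) (13.5,19.5) (16,29) (5.5,39.5)
edge 0: (1.5,25)→(7.5,2.5)  cross = 1.5·2.5 − 7.5·25 = -183.7500; (r_i+r_j)·cross = 9·-183.7500 = -1653.7500
edge 1: (7.5,2.5)→(9.5,6)  cross = 7.5·6 − 9.5·2.5 = 21.2500; (r_i+r_j)·cross = 17·21.2500 = 361.2500
edge 2: (9.5,6)→(13.5,19.5)  cross = 9.5·19.5 − 13.5·6 = 104.2500; (r_i+r_j)·cross = 23·104.2500 = 2397.7500
edge 3: (13.5,19.5)→(16,29)  cross = 13.5·29 − 16·19.5 = 79.5000; (r_i+r_j)·cross = 29.5·79.5000 = 2345.2500
edge 4: (16,29)→(5.5,39.5)  cross = 16·39.5 − 5.5·29 = 472.5000; (r_i+r_j)·cross = 21.5·472.5000 = 10158.7500
edge 5: (5.5,39.5)→(1.5,25)  cross = 5.5·25 − 1.5·39.5 = 78.2500; (r_i+r_j)·cross = 7·78.2500 = 547.7500
Σcross = 572.0000 → A = |Σcross|/2 = 286.0000 mm²
Σ(r_i+r_j)·cross = 14157.0000 → first moment M = |Σ|/6 = 2359.5000
R_c = M/A = 2359.5000/286.0000 = 8.2500 mm
θ = 91° = 1.588250 rad
V = θ·R_c·A = 1.588250·8.2500·286.0000 = 3747.475 mm³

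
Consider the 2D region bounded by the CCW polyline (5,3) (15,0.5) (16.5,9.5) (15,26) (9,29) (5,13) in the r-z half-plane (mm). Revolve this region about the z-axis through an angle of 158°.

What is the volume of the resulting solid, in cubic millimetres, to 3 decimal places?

Volume = 7507.908 mm³

Profile (r,z), 6 vertices: (5,3) (15,0.5) (16.5,9.5) (15,26) (9,29) (5,13)
edge 0: (5,3)→(15,0.5)  cross = 5·0.5 − 15·3 = -42.5000; (r_i+r_j)·cross = 20·-42.5000 = -850.0000
edge 1: (15,0.5)→(16.5,9.5)  cross = 15·9.5 − 16.5·0.5 = 134.2500; (r_i+r_j)·cross = 31.5·134.2500 = 4228.8750
edge 2: (16.5,9.5)→(15,26)  cross = 16.5·26 − 15·9.5 = 286.5000; (r_i+r_j)·cross = 31.5·286.5000 = 9024.7500
edge 3: (15,26)→(9,29)  cross = 15·29 − 9·26 = 201.0000; (r_i+r_j)·cross = 24·201.0000 = 4824.0000
edge 4: (9,29)→(5,13)  cross = 9·13 − 5·29 = -28.0000; (r_i+r_j)·cross = 14·-28.0000 = -392.0000
edge 5: (5,13)→(5,3)  cross = 5·3 − 5·13 = -50.0000; (r_i+r_j)·cross = 10·-50.0000 = -500.0000
Σcross = 501.2500 → A = |Σcross|/2 = 250.6250 mm²
Σ(r_i+r_j)·cross = 16335.6250 → first moment M = |Σ|/6 = 2722.6042
R_c = M/A = 2722.6042/250.6250 = 10.8633 mm
θ = 158° = 2.757620 rad
V = θ·R_c·A = 2.757620·10.8633·250.6250 = 7507.908 mm³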